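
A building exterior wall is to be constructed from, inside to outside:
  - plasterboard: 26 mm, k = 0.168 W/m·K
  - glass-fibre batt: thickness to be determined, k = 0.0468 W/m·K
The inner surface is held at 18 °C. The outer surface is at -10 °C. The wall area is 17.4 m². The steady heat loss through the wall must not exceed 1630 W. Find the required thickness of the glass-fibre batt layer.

L ≈ 6.75 mm

Thermal resistances in series:
R_plasterboard = L/(kA) = 0.026/(0.168×17.4) = 0.008894 K/W
Sum of the known resistances R_other = 0.008894 K/W
Required total resistance R_tot = ΔT/Q_allow = 28/1630 = 0.01718 K/W
R_glass-fibre batt = R_tot − R_other = 0.008284 K/W
L = R·k·A = 0.008284×0.0468×17.4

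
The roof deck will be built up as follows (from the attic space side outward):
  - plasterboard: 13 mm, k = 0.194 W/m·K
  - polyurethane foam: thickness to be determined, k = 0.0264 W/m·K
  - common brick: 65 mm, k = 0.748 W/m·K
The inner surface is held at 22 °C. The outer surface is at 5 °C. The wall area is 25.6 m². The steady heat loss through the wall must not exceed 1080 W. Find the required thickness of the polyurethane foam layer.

Using the resistance-network approach (series):
R_plasterboard = L/(kA) = 0.013/(0.194×25.6) = 0.002618 K/W
R_common brick = L/(kA) = 0.065/(0.748×25.6) = 0.003394 K/W
Sum of the known resistances R_other = 0.006012 K/W
Required total resistance R_tot = ΔT/Q_allow = 17/1080 = 0.01574 K/W
R_polyurethane foam = R_tot − R_other = 0.009729 K/W
L = R·k·A = 0.009729×0.0264×25.6

L ≈ 6.58 mm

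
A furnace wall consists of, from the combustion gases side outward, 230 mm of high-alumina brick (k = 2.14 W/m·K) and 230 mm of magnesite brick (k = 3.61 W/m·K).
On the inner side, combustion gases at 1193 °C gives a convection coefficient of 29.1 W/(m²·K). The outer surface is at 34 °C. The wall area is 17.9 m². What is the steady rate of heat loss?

Using the resistance-network approach (series):
R_inner film = 1/(h_i·A) = 1/(29.1×17.9) = 0.00192 K/W
R_high-alumina brick = L/(kA) = 0.23/(2.14×17.9) = 0.006004 K/W
R_magnesite brick = L/(kA) = 0.23/(3.61×17.9) = 0.003559 K/W
R_total = 0.01148 K/W
Q = ΔT / R_total = 1159 / 0.01148

Q ≈ 101000 W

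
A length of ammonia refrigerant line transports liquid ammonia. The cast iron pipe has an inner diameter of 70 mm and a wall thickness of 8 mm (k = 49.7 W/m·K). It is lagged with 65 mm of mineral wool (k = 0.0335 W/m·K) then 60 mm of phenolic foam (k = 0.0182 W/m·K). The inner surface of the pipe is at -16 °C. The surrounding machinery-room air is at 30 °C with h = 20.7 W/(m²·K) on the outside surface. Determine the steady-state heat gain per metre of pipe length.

q′ ≈ 5.55 W/m

Cylindrical conduction, so R = ln(r₂/r₁)/(2πkL) per layer, in series:
R_cast iron pipe wall = ln(43/35)/(2π×49.7×1) = 6.592×10^-4 K/W
R_mineral wool = ln(108/43)/(2π×0.0335×1) = 4.375 K/W
R_phenolic foam = ln(168/108)/(2π×0.0182×1) = 3.864 K/W
R_outer film = 1/(h_o·2πr_oL) = 1/(20.7×2π×0.168×1) = 0.04577 K/W
R_total = 8.285 K/W
Q = ΔT/R_total = 46/8.285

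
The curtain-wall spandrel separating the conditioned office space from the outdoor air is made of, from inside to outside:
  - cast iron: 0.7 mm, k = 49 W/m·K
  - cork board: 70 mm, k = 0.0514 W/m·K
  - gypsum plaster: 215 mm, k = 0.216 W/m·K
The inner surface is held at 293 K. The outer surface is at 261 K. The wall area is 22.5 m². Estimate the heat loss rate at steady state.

Q ≈ 305 W

Series thermal resistances:
R_cast iron = L/(kA) = 0.0007/(49×22.5) = 6.349×10^-7 K/W
R_cork board = L/(kA) = 0.07/(0.0514×22.5) = 0.06053 K/W
R_gypsum plaster = L/(kA) = 0.215/(0.216×22.5) = 0.04424 K/W
R_total = 0.1048 K/W
Q = ΔT / R_total = 32 / 0.1048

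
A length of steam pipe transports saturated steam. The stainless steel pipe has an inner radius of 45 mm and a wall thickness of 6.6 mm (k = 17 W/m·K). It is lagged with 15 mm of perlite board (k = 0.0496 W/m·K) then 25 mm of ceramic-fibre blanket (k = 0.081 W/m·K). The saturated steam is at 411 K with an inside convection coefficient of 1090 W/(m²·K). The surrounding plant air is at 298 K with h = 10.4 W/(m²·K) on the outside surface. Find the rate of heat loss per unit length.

q′ ≈ 69.9 W/m

Cylindrical conduction, so R = ln(r₂/r₁)/(2πkL) per layer, in series:
R_inner film = 1/(h_i·2πr₁L) = 1/(1090×2π×0.045×1) = 0.003245 K/W
R_stainless steel pipe wall = ln(51.6/45)/(2π×17×1) = 0.001281 K/W
R_perlite board = ln(66.6/51.6)/(2π×0.0496×1) = 0.8188 K/W
R_ceramic-fibre blanket = ln(91.6/66.6)/(2π×0.081×1) = 0.6263 K/W
R_outer film = 1/(h_o·2πr_oL) = 1/(10.4×2π×0.0916×1) = 0.1671 K/W
R_total = 1.617 K/W
Q = ΔT/R_total = 113/1.617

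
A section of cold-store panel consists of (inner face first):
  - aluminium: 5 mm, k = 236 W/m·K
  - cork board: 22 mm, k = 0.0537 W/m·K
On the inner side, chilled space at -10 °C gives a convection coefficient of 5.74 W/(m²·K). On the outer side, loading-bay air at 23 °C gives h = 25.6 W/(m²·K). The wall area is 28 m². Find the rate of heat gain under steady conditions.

Q ≈ 1480 W

Model the wall as resistances in series:
R_inner film = 1/(h_i·A) = 1/(5.74×28) = 0.006222 K/W
R_aluminium = L/(kA) = 0.005/(236×28) = 7.567×10^-7 K/W
R_cork board = L/(kA) = 0.022/(0.0537×28) = 0.01463 K/W
R_outer film = 1/(h_o·A) = 1/(25.6×28) = 0.001395 K/W
R_total = 0.02225 K/W
Q = ΔT / R_total = 33 / 0.02225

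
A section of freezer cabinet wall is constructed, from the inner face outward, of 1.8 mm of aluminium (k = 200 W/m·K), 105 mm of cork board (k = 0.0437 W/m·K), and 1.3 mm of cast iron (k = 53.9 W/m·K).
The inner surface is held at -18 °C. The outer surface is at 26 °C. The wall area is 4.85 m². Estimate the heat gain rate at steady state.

Q ≈ 88.8 W

Treating each layer as a thermal resistance in series:
R_aluminium = L/(kA) = 0.0018/(200×4.85) = 1.856×10^-6 K/W
R_cork board = L/(kA) = 0.105/(0.0437×4.85) = 0.4954 K/W
R_cast iron = L/(kA) = 0.0013/(53.9×4.85) = 4.973×10^-6 K/W
R_total = 0.4954 K/W
Q = ΔT / R_total = 44 / 0.4954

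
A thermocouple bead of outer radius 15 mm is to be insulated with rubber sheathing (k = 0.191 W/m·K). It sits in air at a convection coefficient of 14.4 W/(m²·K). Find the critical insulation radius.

For a sphere r_cr = 2k/h = 2×0.191/14.4
r_cr = 26.5 mm; since the bare radius (15 mm) is below r_cr, adding a thin layer of insulation will *increase* heat loss.

r_cr ≈ 26.5 mm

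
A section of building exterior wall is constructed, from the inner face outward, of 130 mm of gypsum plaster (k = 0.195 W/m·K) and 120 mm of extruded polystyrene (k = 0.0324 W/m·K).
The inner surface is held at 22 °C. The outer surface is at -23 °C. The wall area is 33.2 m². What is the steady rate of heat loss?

Thermal resistances in series:
R_gypsum plaster = L/(kA) = 0.13/(0.195×33.2) = 0.02008 K/W
R_extruded polystyrene = L/(kA) = 0.12/(0.0324×33.2) = 0.1116 K/W
R_total = 0.1316 K/W
Q = ΔT / R_total = 45 / 0.1316

Q ≈ 342 W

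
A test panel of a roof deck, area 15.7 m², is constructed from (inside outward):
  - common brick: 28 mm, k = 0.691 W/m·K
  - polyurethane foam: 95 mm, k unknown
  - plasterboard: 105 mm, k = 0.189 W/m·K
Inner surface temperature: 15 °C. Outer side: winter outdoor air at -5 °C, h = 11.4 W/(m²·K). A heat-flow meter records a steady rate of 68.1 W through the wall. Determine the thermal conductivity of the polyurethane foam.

Thermal resistances in series:
R_common brick = L/(kA) = 0.028/(0.691×15.7) = 0.002581 K/W
R_plasterboard = L/(kA) = 0.105/(0.189×15.7) = 0.03539 K/W
R_outer film = 1/(h_o·A) = 1/(11.4×15.7) = 0.005587 K/W
Sum of known resistances R_other = 0.04355 K/W
Total R = ΔT/Q = 20/68.1 = 0.2937 K/W
R_polyurethane foam = R_total − R_other = 0.2501 K/W
k = L/(R·A) = 0.095/(0.2501×15.7)

k ≈ 0.0242 W/(m·K)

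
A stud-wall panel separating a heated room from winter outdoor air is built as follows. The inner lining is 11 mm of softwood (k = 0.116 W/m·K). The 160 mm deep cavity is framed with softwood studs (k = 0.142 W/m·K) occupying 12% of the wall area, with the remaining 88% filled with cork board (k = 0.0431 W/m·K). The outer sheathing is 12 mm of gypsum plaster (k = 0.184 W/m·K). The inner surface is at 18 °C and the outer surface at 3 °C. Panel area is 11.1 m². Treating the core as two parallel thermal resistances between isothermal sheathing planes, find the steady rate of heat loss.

Sheathing layers in series; stud and cavity paths in parallel between them.
R_inner = 0.011/(0.116×11.1) = 0.008543 K/W
R_stud  = 0.16/(0.142×0.12×11.1) = 0.8459 K/W
R_cav   = 0.16/(0.0431×0.88×11.1) = 0.38 K/W
1/R_core = 1/R_stud + 1/R_cav → R_core = 0.2622 K/W
R_outer = 0.012/(0.184×11.1) = 0.005875 K/W
R_total = 0.2767 K/W
Q = ΔT/R_total = 15/0.2767

Q ≈ 54.2 W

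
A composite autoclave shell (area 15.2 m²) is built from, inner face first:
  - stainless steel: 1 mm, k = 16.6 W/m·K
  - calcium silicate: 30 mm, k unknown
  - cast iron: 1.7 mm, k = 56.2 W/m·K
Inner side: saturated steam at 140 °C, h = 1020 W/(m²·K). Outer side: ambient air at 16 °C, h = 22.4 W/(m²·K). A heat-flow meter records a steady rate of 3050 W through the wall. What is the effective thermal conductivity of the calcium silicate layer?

Model the wall as resistances in series:
R_inner film = 1/(h_i·A) = 1/(1020×15.2) = 6.45×10^-5 K/W
R_stainless steel = L/(kA) = 0.001/(16.6×15.2) = 3.963×10^-6 K/W
R_cast iron = L/(kA) = 0.0017/(56.2×15.2) = 1.99×10^-6 K/W
R_outer film = 1/(h_o·A) = 1/(22.4×15.2) = 0.002937 K/W
Sum of known resistances R_other = 0.003007 K/W
Total R = ΔT/Q = 124/3050 = 0.04066 K/W
R_calcium silicate = R_total − R_other = 0.03765 K/W
k = L/(R·A) = 0.03/(0.03765×15.2)

k ≈ 0.0524 W/(m·K)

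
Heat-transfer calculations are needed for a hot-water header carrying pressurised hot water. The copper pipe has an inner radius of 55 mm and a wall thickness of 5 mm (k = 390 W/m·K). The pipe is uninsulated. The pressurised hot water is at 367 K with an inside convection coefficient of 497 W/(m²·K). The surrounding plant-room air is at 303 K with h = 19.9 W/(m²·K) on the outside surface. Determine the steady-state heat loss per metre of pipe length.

q′ ≈ 460 W/m

Cylindrical conduction, so R = ln(r₂/r₁)/(2πkL) per layer, in series:
R_inner film = 1/(h_i·2πr₁L) = 1/(497×2π×0.055×1) = 0.005822 K/W
R_copper pipe wall = ln(60/55)/(2π×390×1) = 3.551×10^-5 K/W
R_outer film = 1/(h_o·2πr_oL) = 1/(19.9×2π×0.06×1) = 0.1333 K/W
R_total = 0.1392 K/W
Q = ΔT/R_total = 64/0.1392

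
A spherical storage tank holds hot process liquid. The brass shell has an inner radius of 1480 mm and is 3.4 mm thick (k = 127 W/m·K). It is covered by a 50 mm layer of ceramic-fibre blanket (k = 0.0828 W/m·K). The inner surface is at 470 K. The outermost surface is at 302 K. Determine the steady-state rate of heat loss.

Radial (spherical) resistances in series:
R_brass shell = (1/1.48 − 1/1.4834)/(4π×127) = 9.704×10^-7 K/W
R_ceramic-fibre blanket = (1/1.4834 − 1/1.5334)/(4π×0.0828) = 0.02113 K/W
R_total = 0.02113 K/W
Q = ΔT/R_total = 168/0.02113

Q ≈ 7950 W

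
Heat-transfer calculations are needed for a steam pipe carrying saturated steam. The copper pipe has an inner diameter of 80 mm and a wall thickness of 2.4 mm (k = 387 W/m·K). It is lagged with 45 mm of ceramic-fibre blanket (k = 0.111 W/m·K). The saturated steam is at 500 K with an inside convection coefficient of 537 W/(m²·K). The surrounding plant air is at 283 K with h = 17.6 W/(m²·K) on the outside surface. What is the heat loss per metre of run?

For a radial system each layer contributes R = ln(r_out/r_in)/(2πkL); films add R = 1/(hA).
R_inner film = 1/(h_i·2πr₁L) = 1/(537×2π×0.04×1) = 0.007409 K/W
R_copper pipe wall = ln(42.4/40)/(2π×387×1) = 2.396×10^-5 K/W
R_ceramic-fibre blanket = ln(87.4/42.4)/(2π×0.111×1) = 1.037 K/W
R_outer film = 1/(h_o·2πr_oL) = 1/(17.6×2π×0.0874×1) = 0.1035 K/W
R_total = 1.148 K/W
Q = ΔT/R_total = 217/1.148

q′ ≈ 189 W/m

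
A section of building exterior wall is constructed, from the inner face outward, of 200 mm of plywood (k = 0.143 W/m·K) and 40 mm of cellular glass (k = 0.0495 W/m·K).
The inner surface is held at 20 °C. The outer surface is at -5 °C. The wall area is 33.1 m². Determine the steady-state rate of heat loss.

Q ≈ 375 W

Series thermal resistances:
R_plywood = L/(kA) = 0.2/(0.143×33.1) = 0.04225 K/W
R_cellular glass = L/(kA) = 0.04/(0.0495×33.1) = 0.02441 K/W
R_total = 0.06667 K/W
Q = ΔT / R_total = 25 / 0.06667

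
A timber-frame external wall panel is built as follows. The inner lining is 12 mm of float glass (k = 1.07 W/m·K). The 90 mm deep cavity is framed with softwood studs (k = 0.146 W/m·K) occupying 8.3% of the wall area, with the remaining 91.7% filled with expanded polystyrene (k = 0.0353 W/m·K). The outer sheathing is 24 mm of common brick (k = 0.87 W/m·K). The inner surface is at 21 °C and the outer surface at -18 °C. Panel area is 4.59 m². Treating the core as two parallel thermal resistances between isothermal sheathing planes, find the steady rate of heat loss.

Sheathing layers in series; stud and cavity paths in parallel between them.
R_inner = 0.012/(1.07×4.59) = 0.002443 K/W
R_stud  = 0.09/(0.146×0.083×4.59) = 1.618 K/W
R_cav   = 0.09/(0.0353×0.917×4.59) = 0.6057 K/W
1/R_core = 1/R_stud + 1/R_cav → R_core = 0.4407 K/W
R_outer = 0.024/(0.87×4.59) = 0.00601 K/W
R_total = 0.4492 K/W
Q = ΔT/R_total = 39/0.4492

Q ≈ 86.8 W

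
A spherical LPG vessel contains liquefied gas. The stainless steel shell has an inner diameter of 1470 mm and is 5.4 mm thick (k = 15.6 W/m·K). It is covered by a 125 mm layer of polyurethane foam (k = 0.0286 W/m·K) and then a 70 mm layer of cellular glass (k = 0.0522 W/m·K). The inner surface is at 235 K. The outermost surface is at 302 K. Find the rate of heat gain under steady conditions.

Radial (spherical) resistances in series:
R_stainless steel shell = (1/0.735 − 1/0.7404)/(4π×15.6) = 5.062×10^-5 K/W
R_polyurethane foam = (1/0.7404 − 1/0.8654)/(4π×0.0286) = 0.5428 K/W
R_cellular glass = (1/0.8654 − 1/0.9354)/(4π×0.0522) = 0.1318 K/W
R_total = 0.6747 K/W
Q = ΔT/R_total = 67/0.6747

Q ≈ 99.3 W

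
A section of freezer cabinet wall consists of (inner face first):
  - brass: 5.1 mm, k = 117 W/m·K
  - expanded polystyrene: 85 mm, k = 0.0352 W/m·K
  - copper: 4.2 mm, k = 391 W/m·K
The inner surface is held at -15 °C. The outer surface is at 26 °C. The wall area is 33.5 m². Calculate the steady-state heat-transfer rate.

Thermal resistances in series:
R_brass = L/(kA) = 0.0051/(117×33.5) = 1.301×10^-6 K/W
R_expanded polystyrene = L/(kA) = 0.085/(0.0352×33.5) = 0.07208 K/W
R_copper = L/(kA) = 0.0042/(391×33.5) = 3.206×10^-7 K/W
R_total = 0.07208 K/W
Q = ΔT / R_total = 41 / 0.07208

Q ≈ 569 W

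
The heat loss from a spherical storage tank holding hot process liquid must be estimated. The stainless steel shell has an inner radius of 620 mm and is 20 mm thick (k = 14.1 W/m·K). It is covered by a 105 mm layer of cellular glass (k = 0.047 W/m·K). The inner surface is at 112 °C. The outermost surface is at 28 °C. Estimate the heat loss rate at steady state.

Radial (spherical) resistances in series:
R_stainless steel shell = (1/0.62 − 1/0.64)/(4π×14.1) = 2.845×10^-4 K/W
R_cellular glass = (1/0.64 − 1/0.745)/(4π×0.047) = 0.3729 K/W
R_total = 0.3731 K/W
Q = ΔT/R_total = 84/0.3731

Q ≈ 225 W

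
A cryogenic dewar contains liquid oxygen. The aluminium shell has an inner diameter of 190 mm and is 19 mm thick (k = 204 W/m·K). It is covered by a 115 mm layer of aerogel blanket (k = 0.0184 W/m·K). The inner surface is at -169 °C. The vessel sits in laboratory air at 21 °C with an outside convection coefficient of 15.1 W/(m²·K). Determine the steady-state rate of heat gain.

For a spherical shell R = (1/r₁ − 1/r₂)/(4πk); film R = 1/(h·4πr²). In series:
R_aluminium shell = (1/0.095 − 1/0.114)/(4π×204) = 6.844×10^-4 K/W
R_aerogel blanket = (1/0.114 − 1/0.229)/(4π×0.0184) = 19.05 K/W
R_outer film = 1/(h·4πr_o²) = 1/(15.1×4π×0.229²) = 0.1005 K/W
R_total = 19.15 K/W
Q = ΔT/R_total = 190/19.15

Q ≈ 9.92 W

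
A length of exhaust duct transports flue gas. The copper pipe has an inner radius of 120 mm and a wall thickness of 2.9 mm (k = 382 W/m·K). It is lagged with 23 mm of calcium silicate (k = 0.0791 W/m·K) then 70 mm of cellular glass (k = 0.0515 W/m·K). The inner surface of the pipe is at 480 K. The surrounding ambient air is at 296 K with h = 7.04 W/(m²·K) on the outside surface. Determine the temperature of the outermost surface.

Cylindrical conduction, so R = ln(r₂/r₁)/(2πkL) per layer, in series:
R_copper pipe wall = ln(122.9/120)/(2π×382×1) = 9.949×10^-6 K/W
R_calcium silicate = ln(145.9/122.9)/(2π×0.0791×1) = 0.3452 K/W
R_cellular glass = ln(215.9/145.9)/(2π×0.0515×1) = 1.211 K/W
R_outer film = 1/(h_o·2πr_oL) = 1/(7.04×2π×0.2159×1) = 0.1047 K/W
R_total = 1.661 K/W
Q = ΔT/R_total = 184/1.661
Q = 111 W/m
T_interface = T_inner − Q·ΣR(inner→interface) = 480 − 111×1.556

T ≈ 308 K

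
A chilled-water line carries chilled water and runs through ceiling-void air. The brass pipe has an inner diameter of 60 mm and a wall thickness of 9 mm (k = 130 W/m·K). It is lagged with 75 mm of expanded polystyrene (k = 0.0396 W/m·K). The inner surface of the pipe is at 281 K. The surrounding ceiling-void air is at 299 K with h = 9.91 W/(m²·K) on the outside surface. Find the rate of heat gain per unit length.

Per-layer cylindrical resistances, series-summed:
R_brass pipe wall = ln(39/30)/(2π×130×1) = 3.212×10^-4 K/W
R_expanded polystyrene = ln(114/39)/(2π×0.0396×1) = 4.311 K/W
R_outer film = 1/(h_o·2πr_oL) = 1/(9.91×2π×0.114×1) = 0.1409 K/W
R_total = 4.452 K/W
Q = ΔT/R_total = 18/4.452

q′ ≈ 4.04 W/m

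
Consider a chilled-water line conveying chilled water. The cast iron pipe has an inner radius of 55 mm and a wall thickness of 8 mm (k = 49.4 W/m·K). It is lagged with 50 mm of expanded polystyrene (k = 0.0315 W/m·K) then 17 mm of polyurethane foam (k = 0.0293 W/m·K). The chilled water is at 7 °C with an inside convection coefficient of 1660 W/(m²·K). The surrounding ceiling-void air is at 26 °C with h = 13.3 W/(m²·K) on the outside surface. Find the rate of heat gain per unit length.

q′ ≈ 4.99 W/m

Radial resistances (cylindrical: R_cond = ln(r_o/r_i)/(2πkL), R_conv = 1/(h·2πrL)):
R_inner film = 1/(h_i·2πr₁L) = 1/(1660×2π×0.055×1) = 0.001743 K/W
R_cast iron pipe wall = ln(63/55)/(2π×49.4×1) = 4.375×10^-4 K/W
R_expanded polystyrene = ln(113/63)/(2π×0.0315×1) = 2.952 K/W
R_polyurethane foam = ln(130/113)/(2π×0.0293×1) = 0.7613 K/W
R_outer film = 1/(h_o·2πr_oL) = 1/(13.3×2π×0.13×1) = 0.09205 K/W
R_total = 3.807 K/W
Q = ΔT/R_total = 19/3.807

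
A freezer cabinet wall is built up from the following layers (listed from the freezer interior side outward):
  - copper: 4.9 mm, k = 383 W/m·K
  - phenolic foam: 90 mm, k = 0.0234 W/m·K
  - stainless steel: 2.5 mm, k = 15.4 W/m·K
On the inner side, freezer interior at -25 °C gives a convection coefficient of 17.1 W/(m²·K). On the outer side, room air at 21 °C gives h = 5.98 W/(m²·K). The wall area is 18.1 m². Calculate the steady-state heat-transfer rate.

Q ≈ 204 W

Series thermal resistances:
R_inner film = 1/(h_i·A) = 1/(17.1×18.1) = 0.003231 K/W
R_copper = L/(kA) = 0.0049/(383×18.1) = 7.068×10^-7 K/W
R_phenolic foam = L/(kA) = 0.09/(0.0234×18.1) = 0.2125 K/W
R_stainless steel = L/(kA) = 0.0025/(15.4×18.1) = 8.969×10^-6 K/W
R_outer film = 1/(h_o·A) = 1/(5.98×18.1) = 0.009239 K/W
R_total = 0.225 K/W
Q = ΔT / R_total = 46 / 0.225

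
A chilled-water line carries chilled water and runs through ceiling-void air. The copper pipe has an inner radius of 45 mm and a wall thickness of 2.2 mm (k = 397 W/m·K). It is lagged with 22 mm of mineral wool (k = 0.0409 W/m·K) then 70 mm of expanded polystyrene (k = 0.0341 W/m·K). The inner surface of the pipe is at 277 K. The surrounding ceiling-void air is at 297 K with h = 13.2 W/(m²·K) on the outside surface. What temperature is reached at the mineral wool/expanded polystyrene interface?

T ≈ 283 K

For a radial system each layer contributes R = ln(r_out/r_in)/(2πkL); films add R = 1/(hA).
R_copper pipe wall = ln(47.2/45)/(2π×397×1) = 1.914×10^-5 K/W
R_mineral wool = ln(69.2/47.2)/(2π×0.0409×1) = 1.489 K/W
R_expanded polystyrene = ln(139.2/69.2)/(2π×0.0341×1) = 3.262 K/W
R_outer film = 1/(h_o·2πr_oL) = 1/(13.2×2π×0.1392×1) = 0.08662 K/W
R_total = 4.838 K/W
Q = ΔT/R_total = 20/4.838
Q = 4.13 W/m
T_interface = T_inner + Q·ΣR(inner→interface) = 277 + 4.13×1.489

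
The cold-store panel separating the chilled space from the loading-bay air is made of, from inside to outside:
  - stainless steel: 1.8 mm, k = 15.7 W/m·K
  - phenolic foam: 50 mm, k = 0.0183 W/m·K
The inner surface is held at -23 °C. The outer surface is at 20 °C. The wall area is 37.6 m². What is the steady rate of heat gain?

Q ≈ 592 W

Thermal resistances in series:
R_stainless steel = L/(kA) = 0.0018/(15.7×37.6) = 3.049×10^-6 K/W
R_phenolic foam = L/(kA) = 0.05/(0.0183×37.6) = 0.07267 K/W
R_total = 0.07267 K/W
Q = ΔT / R_total = 43 / 0.07267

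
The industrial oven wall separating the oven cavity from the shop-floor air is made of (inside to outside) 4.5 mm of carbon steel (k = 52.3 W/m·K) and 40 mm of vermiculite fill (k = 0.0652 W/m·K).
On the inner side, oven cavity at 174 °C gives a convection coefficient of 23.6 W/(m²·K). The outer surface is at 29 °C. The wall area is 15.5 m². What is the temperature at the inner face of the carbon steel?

Treating each layer as a thermal resistance in series:
R_inner film = 1/(h_i·A) = 1/(23.6×15.5) = 0.002734 K/W
R_carbon steel = L/(kA) = 0.0045/(52.3×15.5) = 5.551×10^-6 K/W
R_vermiculite fill = L/(kA) = 0.04/(0.0652×15.5) = 0.03958 K/W
R_total = 0.04232 K/W;  Q = ΔT/R_total = 145/0.04232 = 3426 W
T_interface = T_inner − Q·ΣR(inner→interface) = 174 − 3430×0.002734

T ≈ 165 °C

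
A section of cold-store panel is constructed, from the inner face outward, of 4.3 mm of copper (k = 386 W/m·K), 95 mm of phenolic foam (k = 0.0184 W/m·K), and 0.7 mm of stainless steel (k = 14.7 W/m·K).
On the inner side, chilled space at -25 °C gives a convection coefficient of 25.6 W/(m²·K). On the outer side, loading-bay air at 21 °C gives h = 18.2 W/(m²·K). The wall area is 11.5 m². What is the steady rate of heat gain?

Thermal resistances in series:
R_inner film = 1/(h_i·A) = 1/(25.6×11.5) = 0.003397 K/W
R_copper = L/(kA) = 0.0043/(386×11.5) = 9.687×10^-7 K/W
R_phenolic foam = L/(kA) = 0.095/(0.0184×11.5) = 0.449 K/W
R_stainless steel = L/(kA) = 0.0007/(14.7×11.5) = 4.141×10^-6 K/W
R_outer film = 1/(h_o·A) = 1/(18.2×11.5) = 0.004778 K/W
R_total = 0.4571 K/W
Q = ΔT / R_total = 46 / 0.4571

Q ≈ 101 W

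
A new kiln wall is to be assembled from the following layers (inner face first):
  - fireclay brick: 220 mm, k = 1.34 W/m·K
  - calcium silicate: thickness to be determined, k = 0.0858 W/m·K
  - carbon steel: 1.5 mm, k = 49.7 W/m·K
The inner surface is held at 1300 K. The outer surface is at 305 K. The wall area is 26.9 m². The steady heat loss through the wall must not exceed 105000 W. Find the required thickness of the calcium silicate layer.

Treating each layer as a thermal resistance in series:
R_fireclay brick = L/(kA) = 0.22/(1.34×26.9) = 0.006103 K/W
R_carbon steel = L/(kA) = 0.0015/(49.7×26.9) = 1.122×10^-6 K/W
Sum of the known resistances R_other = 0.006104 K/W
Required total resistance R_tot = ΔT/Q_allow = 995/105000 = 0.009476 K/W
R_calcium silicate = R_tot − R_other = 0.003372 K/W
L = R·k·A = 0.003372×0.0858×26.9

L ≈ 7.78 mm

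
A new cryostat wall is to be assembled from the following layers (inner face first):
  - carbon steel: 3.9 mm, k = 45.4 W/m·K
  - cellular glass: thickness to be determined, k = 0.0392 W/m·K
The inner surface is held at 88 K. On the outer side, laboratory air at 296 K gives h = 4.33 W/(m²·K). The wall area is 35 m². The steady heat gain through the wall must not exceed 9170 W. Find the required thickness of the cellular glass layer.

L ≈ 22.1 mm

Treating each layer as a thermal resistance in series:
R_carbon steel = L/(kA) = 0.0039/(45.4×35) = 2.454×10^-6 K/W
R_outer film = 1/(h_o·A) = 1/(4.33×35) = 0.006598 K/W
Sum of the known resistances R_other = 0.006601 K/W
Required total resistance R_tot = ΔT/Q_allow = 208/9170 = 0.02268 K/W
R_cellular glass = R_tot − R_other = 0.01608 K/W
L = R·k·A = 0.01608×0.0392×35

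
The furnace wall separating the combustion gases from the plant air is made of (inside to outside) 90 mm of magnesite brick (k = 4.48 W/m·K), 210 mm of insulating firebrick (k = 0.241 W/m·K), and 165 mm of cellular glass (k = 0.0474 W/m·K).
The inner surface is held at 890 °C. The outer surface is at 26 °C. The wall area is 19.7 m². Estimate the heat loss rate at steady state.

Q ≈ 3890 W

Using the resistance-network approach (series):
R_magnesite brick = L/(kA) = 0.09/(4.48×19.7) = 0.00102 K/W
R_insulating firebrick = L/(kA) = 0.21/(0.241×19.7) = 0.04423 K/W
R_cellular glass = L/(kA) = 0.165/(0.0474×19.7) = 0.1767 K/W
R_total = 0.222 K/W
Q = ΔT / R_total = 864 / 0.222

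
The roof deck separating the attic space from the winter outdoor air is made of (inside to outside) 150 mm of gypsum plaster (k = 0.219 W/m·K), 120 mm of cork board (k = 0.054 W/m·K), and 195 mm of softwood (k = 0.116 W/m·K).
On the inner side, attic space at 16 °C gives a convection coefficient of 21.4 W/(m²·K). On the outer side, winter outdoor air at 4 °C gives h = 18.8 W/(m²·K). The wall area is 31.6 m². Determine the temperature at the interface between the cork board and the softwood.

T ≈ 8.44 °C

Using the resistance-network approach (series):
R_inner film = 1/(h_i·A) = 1/(21.4×31.6) = 0.001479 K/W
R_gypsum plaster = L/(kA) = 0.15/(0.219×31.6) = 0.02168 K/W
R_cork board = L/(kA) = 0.12/(0.054×31.6) = 0.07032 K/W
R_softwood = L/(kA) = 0.195/(0.116×31.6) = 0.0532 K/W
R_outer film = 1/(h_o·A) = 1/(18.8×31.6) = 0.001683 K/W
R_total = 0.1484 K/W;  Q = ΔT/R_total = 12/0.1484 = 80.89 W
T_interface = T_inner − Q·ΣR(inner→interface) = 16 − 80.9×0.09348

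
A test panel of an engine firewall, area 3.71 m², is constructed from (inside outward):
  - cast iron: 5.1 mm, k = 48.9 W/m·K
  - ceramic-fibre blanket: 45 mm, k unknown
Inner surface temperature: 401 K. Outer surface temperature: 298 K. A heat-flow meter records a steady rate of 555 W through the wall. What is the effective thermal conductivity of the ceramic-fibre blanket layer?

Model the wall as resistances in series:
R_cast iron = L/(kA) = 0.0051/(48.9×3.71) = 2.811×10^-5 K/W
Sum of known resistances R_other = 2.811×10^-5 K/W
Total R = ΔT/Q = 103/555 = 0.1856 K/W
R_ceramic-fibre blanket = R_total − R_other = 0.1856 K/W
k = L/(R·A) = 0.045/(0.1856×3.71)

k ≈ 0.0654 W/(m·K)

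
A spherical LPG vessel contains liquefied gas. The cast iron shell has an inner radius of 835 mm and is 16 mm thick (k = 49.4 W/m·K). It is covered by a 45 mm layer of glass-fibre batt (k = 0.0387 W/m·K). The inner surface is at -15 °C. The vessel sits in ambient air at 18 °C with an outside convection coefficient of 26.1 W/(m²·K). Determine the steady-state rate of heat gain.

Each spherical layer contributes R = (1/r_i − 1/r_o)/(4πk):
R_cast iron shell = (1/0.835 − 1/0.851)/(4π×49.4) = 3.627×10^-5 K/W
R_glass-fibre batt = (1/0.851 − 1/0.896)/(4π×0.0387) = 0.1214 K/W
R_outer film = 1/(h·4πr_o²) = 1/(26.1×4π×0.896²) = 0.003798 K/W
R_total = 0.1252 K/W
Q = ΔT/R_total = 33/0.1252

Q ≈ 264 W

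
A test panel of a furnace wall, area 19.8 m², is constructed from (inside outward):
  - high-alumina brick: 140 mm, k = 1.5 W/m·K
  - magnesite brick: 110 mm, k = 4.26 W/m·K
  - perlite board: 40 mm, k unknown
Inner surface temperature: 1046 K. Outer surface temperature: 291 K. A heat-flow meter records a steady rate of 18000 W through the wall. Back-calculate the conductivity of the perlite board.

k ≈ 0.0562 W/(m·K)

Model the wall as resistances in series:
R_high-alumina brick = L/(kA) = 0.14/(1.5×19.8) = 0.004714 K/W
R_magnesite brick = L/(kA) = 0.11/(4.26×19.8) = 0.001304 K/W
Sum of known resistances R_other = 0.006018 K/W
Total R = ΔT/Q = 755/18000 = 0.04194 K/W
R_perlite board = R_total − R_other = 0.03593 K/W
k = L/(R·A) = 0.04/(0.03593×19.8)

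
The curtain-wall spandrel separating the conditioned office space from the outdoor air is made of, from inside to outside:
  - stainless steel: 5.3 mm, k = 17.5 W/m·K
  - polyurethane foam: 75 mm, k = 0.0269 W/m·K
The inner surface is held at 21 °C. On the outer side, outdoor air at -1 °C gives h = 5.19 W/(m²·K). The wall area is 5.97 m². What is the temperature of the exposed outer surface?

T ≈ 0.422 °C

Series thermal resistances:
R_stainless steel = L/(kA) = 0.0053/(17.5×5.97) = 5.073×10^-5 K/W
R_polyurethane foam = L/(kA) = 0.075/(0.0269×5.97) = 0.467 K/W
R_outer film = 1/(h_o·A) = 1/(5.19×5.97) = 0.03227 K/W
R_total = 0.4993 K/W;  Q = ΔT/R_total = 22/0.4993 = 44.06 W
T_interface = T_inner − Q·ΣR(inner→interface) = 21 − 44.1×0.4671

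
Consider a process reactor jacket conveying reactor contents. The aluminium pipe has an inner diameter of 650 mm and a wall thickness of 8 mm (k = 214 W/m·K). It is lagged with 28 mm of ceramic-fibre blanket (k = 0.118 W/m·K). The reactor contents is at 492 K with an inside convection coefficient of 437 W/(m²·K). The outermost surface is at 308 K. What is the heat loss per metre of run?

q′ ≈ 1670 W/m

For a radial system each layer contributes R = ln(r_out/r_in)/(2πkL); films add R = 1/(hA).
R_inner film = 1/(h_i·2πr₁L) = 1/(437×2π×0.325×1) = 0.001121 K/W
R_aluminium pipe wall = ln(333/325)/(2π×214×1) = 1.809×10^-5 K/W
R_ceramic-fibre blanket = ln(361/333)/(2π×0.118×1) = 0.1089 K/W
R_total = 0.11 K/W
Q = ΔT/R_total = 184/0.11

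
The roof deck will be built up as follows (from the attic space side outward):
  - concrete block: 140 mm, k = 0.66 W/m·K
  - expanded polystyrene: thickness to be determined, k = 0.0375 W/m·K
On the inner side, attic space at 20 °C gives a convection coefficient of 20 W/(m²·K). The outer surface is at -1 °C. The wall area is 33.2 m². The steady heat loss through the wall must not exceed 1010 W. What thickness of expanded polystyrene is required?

L ≈ 16.1 mm

Series thermal resistances:
R_inner film = 1/(h_i·A) = 1/(20×33.2) = 0.001506 K/W
R_concrete block = L/(kA) = 0.14/(0.66×33.2) = 0.006389 K/W
Sum of the known resistances R_other = 0.007895 K/W
Required total resistance R_tot = ΔT/Q_allow = 21/1010 = 0.02079 K/W
R_expanded polystyrene = R_tot − R_other = 0.0129 K/W
L = R·k·A = 0.0129×0.0375×33.2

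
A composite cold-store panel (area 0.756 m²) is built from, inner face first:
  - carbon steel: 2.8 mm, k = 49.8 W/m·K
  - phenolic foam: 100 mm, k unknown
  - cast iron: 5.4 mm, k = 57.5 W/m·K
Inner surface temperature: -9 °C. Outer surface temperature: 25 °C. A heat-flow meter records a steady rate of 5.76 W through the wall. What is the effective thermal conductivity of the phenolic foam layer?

Treating each layer as a thermal resistance in series:
R_carbon steel = L/(kA) = 0.0028/(49.8×0.756) = 7.437×10^-5 K/W
R_cast iron = L/(kA) = 0.0054/(57.5×0.756) = 1.242×10^-4 K/W
Sum of known resistances R_other = 1.986×10^-4 K/W
Total R = ΔT/Q = 34/5.76 = 5.903 K/W
R_phenolic foam = R_total − R_other = 5.903 K/W
k = L/(R·A) = 0.1/(5.903×0.756)

k ≈ 0.0224 W/(m·K)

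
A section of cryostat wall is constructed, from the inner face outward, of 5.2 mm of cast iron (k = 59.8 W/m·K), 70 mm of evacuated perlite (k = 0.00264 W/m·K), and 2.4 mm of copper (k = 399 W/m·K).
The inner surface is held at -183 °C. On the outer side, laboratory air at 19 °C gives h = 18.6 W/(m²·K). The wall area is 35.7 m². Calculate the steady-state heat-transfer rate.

Q ≈ 271 W

Thermal resistances in series:
R_cast iron = L/(kA) = 0.0052/(59.8×35.7) = 2.436×10^-6 K/W
R_evacuated perlite = L/(kA) = 0.07/(0.00264×35.7) = 0.7427 K/W
R_copper = L/(kA) = 0.0024/(399×35.7) = 1.685×10^-7 K/W
R_outer film = 1/(h_o·A) = 1/(18.6×35.7) = 0.001506 K/W
R_total = 0.7442 K/W
Q = ΔT / R_total = 202 / 0.7442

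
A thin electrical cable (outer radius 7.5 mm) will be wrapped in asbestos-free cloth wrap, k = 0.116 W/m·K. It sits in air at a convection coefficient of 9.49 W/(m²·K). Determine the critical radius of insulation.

r_cr ≈ 12.2 mm

For a cylinder r_cr = k/h = 0.116/9.49
r_cr = 12.2 mm; since the bare radius (7.5 mm) is below r_cr, adding a thin layer of insulation will *increase* heat loss.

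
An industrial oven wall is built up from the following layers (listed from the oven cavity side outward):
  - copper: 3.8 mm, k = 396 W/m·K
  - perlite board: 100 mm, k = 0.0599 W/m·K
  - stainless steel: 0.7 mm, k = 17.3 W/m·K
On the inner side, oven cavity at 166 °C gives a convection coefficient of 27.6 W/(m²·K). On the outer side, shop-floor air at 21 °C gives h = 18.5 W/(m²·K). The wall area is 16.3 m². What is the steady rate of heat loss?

Q ≈ 1340 W

Series thermal resistances:
R_inner film = 1/(h_i·A) = 1/(27.6×16.3) = 0.002223 K/W
R_copper = L/(kA) = 0.0038/(396×16.3) = 5.887×10^-7 K/W
R_perlite board = L/(kA) = 0.1/(0.0599×16.3) = 0.1024 K/W
R_stainless steel = L/(kA) = 0.0007/(17.3×16.3) = 2.482×10^-6 K/W
R_outer film = 1/(h_o·A) = 1/(18.5×16.3) = 0.003316 K/W
R_total = 0.108 K/W
Q = ΔT / R_total = 145 / 0.108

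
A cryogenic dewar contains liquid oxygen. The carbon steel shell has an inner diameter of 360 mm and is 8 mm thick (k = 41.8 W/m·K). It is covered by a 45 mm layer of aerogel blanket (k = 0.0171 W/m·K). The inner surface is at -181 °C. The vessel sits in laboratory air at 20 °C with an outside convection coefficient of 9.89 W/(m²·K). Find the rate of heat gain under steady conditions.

Spherical conduction: R = (1/r_in − 1/r_out)/(4πk) per layer; series-sum.
R_carbon steel shell = (1/0.18 − 1/0.188)/(4π×41.8) = 4.501×10^-4 K/W
R_aerogel blanket = (1/0.188 − 1/0.233)/(4π×0.0171) = 4.781 K/W
R_outer film = 1/(h·4πr_o²) = 1/(9.89×4π×0.233²) = 0.1482 K/W
R_total = 4.929 K/W
Q = ΔT/R_total = 201/4.929

Q ≈ 40.8 W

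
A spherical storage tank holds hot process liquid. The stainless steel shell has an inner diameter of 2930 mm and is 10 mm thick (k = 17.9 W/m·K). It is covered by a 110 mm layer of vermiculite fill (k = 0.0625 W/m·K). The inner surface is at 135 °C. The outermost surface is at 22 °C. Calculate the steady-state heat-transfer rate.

For a spherical shell R = (1/r₁ − 1/r₂)/(4πk); film R = 1/(h·4πr²). In series:
R_stainless steel shell = (1/1.465 − 1/1.475)/(4π×17.9) = 2.057×10^-5 K/W
R_vermiculite fill = (1/1.475 − 1/1.585)/(4π×0.0625) = 0.05991 K/W
R_total = 0.05993 K/W
Q = ΔT/R_total = 113/0.05993

Q ≈ 1890 W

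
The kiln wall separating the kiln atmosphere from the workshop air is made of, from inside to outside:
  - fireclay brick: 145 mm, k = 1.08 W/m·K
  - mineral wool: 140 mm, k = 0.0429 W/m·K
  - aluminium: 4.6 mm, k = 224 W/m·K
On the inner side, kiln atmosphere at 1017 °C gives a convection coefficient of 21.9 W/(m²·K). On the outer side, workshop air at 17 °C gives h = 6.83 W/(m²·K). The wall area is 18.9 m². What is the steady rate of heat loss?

Q ≈ 5260 W

Treating each layer as a thermal resistance in series:
R_inner film = 1/(h_i·A) = 1/(21.9×18.9) = 0.002416 K/W
R_fireclay brick = L/(kA) = 0.145/(1.08×18.9) = 0.007104 K/W
R_mineral wool = L/(kA) = 0.14/(0.0429×18.9) = 0.1727 K/W
R_aluminium = L/(kA) = 0.0046/(224×18.9) = 1.087×10^-6 K/W
R_outer film = 1/(h_o·A) = 1/(6.83×18.9) = 0.007747 K/W
R_total = 0.1899 K/W
Q = ΔT / R_total = 1000 / 0.1899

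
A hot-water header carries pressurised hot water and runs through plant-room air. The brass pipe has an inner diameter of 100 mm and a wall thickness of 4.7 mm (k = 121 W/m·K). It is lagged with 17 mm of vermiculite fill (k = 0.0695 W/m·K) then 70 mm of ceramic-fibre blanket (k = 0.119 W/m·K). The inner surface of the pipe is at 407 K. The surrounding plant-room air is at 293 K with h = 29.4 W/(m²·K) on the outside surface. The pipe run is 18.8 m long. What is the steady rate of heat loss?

Q ≈ 1370 W

Per-layer cylindrical resistances, series-summed:
R_brass pipe wall = ln(54.7/50)/(2π×121×18.8) = 6.286×10^-6 K/W
R_vermiculite fill = ln(71.7/54.7)/(2π×0.0695×18.8) = 0.03296 K/W
R_ceramic-fibre blanket = ln(141.7/71.7)/(2π×0.119×18.8) = 0.04846 K/W
R_outer film = 1/(h_o·2πr_oL) = 1/(29.4×2π×0.1417×18.8) = 0.002032 K/W
R_total = 0.08347 K/W
Q = ΔT/R_total = 114/0.08347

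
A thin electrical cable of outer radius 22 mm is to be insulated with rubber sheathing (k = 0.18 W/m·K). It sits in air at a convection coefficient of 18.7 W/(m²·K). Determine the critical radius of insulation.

For a cylinder r_cr = k/h = 0.18/18.7
r_cr = 9.63 mm; since the bare radius (22 mm) is above r_cr, any added insulation will reduce heat loss.

r_cr ≈ 9.63 mm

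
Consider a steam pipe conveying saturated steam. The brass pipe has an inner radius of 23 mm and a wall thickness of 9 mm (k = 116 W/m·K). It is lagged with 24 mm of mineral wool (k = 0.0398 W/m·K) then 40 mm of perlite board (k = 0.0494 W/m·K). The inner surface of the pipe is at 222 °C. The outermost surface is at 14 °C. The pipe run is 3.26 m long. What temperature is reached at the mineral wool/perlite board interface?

T ≈ 105 °C

Treating each annulus and film as a series resistance:
R_brass pipe wall = ln(32/23)/(2π×116×3.26) = 1.39×10^-4 K/W
R_mineral wool = ln(56/32)/(2π×0.0398×3.26) = 0.6865 K/W
R_perlite board = ln(96/56)/(2π×0.0494×3.26) = 0.5327 K/W
R_total = 1.219 K/W
Q = ΔT/R_total = 208/1.219
Q = 171 W
T_interface = T_inner − Q·ΣR(inner→interface) = 222 − 171×0.6866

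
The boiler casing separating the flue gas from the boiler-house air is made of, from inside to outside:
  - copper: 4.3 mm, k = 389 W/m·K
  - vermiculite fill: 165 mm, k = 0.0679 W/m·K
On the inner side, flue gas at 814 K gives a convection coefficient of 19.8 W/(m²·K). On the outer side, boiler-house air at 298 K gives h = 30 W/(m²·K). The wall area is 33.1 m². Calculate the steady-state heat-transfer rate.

Treating each layer as a thermal resistance in series:
R_inner film = 1/(h_i·A) = 1/(19.8×33.1) = 0.001526 K/W
R_copper = L/(kA) = 0.0043/(389×33.1) = 3.34×10^-7 K/W
R_vermiculite fill = L/(kA) = 0.165/(0.0679×33.1) = 0.07342 K/W
R_outer film = 1/(h_o·A) = 1/(30×33.1) = 0.001007 K/W
R_total = 0.07595 K/W
Q = ΔT / R_total = 516 / 0.07595

Q ≈ 6790 W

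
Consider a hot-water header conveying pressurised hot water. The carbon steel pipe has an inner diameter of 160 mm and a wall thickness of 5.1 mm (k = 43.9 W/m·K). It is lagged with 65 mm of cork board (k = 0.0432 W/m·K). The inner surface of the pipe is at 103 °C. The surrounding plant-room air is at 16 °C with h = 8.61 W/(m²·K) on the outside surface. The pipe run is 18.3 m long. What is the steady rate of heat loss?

Radial resistances (cylindrical: R_cond = ln(r_o/r_i)/(2πkL), R_conv = 1/(h·2πrL)):
R_carbon steel pipe wall = ln(85.1/80)/(2π×43.9×18.3) = 1.224×10^-5 K/W
R_cork board = ln(150.1/85.1)/(2π×0.0432×18.3) = 0.1142 K/W
R_outer film = 1/(h_o·2πr_oL) = 1/(8.61×2π×0.1501×18.3) = 0.00673 K/W
R_total = 0.121 K/W
Q = ΔT/R_total = 87/0.121

Q ≈ 719 W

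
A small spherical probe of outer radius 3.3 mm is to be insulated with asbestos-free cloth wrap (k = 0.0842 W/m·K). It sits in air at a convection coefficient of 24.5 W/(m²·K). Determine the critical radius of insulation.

r_cr ≈ 6.87 mm

For a sphere r_cr = 2k/h = 2×0.0842/24.5
r_cr = 6.87 mm; since the bare radius (3.3 mm) is below r_cr, adding a thin layer of insulation will *increase* heat loss.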